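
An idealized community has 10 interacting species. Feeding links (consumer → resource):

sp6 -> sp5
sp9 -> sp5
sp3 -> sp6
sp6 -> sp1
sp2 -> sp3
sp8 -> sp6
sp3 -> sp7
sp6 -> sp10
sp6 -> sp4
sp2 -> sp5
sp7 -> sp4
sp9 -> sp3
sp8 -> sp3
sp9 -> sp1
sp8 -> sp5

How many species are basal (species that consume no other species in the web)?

4

Basal species (no prey listed): sp5, sp4, sp10, sp1.
Count: 4.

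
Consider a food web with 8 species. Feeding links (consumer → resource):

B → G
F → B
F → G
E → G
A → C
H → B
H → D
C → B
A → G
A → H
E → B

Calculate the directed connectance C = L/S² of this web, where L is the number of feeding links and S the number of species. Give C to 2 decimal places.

The web has S = 8 species and L = 11 feeding links.
C = L / S² = 11 / 64 = 0.1719 ≈ 0.17.

C = 0.17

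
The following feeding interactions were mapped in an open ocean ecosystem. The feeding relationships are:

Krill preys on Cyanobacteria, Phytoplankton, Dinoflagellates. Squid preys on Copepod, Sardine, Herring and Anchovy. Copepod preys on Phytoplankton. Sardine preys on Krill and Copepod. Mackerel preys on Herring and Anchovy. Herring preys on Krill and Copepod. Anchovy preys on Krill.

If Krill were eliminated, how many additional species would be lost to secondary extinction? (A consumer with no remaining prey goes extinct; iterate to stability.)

Remove Krill.
Round 1: Anchovy (all prey gone) → extinct.
No further losses. Total secondary extinctions: 1.

1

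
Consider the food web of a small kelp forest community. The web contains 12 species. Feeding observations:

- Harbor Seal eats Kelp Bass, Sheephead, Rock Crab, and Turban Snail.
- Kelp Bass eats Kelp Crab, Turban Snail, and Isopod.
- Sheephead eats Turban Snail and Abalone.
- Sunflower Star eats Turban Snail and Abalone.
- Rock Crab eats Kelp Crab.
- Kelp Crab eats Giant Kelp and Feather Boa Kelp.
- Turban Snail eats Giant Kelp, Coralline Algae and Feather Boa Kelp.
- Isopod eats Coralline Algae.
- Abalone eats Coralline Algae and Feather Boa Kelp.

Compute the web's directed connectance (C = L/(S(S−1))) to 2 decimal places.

The web has S = 12 species and L = 20 feeding links.
C = L / (S(S−1)) = 20 / 132 = 0.1515 ≈ 0.15.

C = 0.15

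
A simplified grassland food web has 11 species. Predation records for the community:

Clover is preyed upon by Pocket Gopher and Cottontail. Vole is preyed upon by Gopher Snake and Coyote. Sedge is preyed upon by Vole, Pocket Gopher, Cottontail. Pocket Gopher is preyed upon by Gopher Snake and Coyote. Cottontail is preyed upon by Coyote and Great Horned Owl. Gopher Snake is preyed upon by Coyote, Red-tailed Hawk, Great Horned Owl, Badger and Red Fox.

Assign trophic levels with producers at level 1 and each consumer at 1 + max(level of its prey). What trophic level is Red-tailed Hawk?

Sedge is a producer → level 1.
Vole eats Sedge → level 2.
Gopher Snake eats Vole (level 2); other prey at levels: Pocket Gopher 2 → level 3.
Red-tailed Hawk eats Gopher Snake → level 4.

Trophic level 4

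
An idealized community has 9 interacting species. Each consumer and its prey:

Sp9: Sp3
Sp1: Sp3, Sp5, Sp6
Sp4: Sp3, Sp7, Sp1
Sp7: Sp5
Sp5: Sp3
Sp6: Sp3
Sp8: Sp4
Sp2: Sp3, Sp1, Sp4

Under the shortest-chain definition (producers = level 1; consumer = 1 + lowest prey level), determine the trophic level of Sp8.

Trophic level 3

Sp3 is a producer → level 1.
Sp4 eats Sp3 → level 2.
Sp8 eats Sp4 → level 3.
No prey of Sp8 is below level 2, so 3 is the minimum.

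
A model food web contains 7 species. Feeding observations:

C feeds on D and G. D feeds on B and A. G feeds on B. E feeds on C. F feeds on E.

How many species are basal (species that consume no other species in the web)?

2

Basal species (no prey listed): B, A.
Count: 2.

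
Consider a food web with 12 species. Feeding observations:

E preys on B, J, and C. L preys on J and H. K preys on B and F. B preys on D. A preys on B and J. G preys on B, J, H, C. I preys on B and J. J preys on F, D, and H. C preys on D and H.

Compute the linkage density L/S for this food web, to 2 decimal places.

L/S = 1.75

There are L = 21 links among S = 12 species.
L/S = 21/12 = 1.7500 ≈ 1.75.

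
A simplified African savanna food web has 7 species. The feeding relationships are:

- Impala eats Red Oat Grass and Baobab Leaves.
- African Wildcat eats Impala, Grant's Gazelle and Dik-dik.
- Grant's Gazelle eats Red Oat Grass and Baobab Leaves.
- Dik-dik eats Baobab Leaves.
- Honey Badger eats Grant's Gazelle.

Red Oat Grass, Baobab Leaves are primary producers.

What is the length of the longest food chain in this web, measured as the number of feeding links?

2 links

One longest chain: Red Oat Grass → Grant's Gazelle → African Wildcat.
It has 3 species and 2 links.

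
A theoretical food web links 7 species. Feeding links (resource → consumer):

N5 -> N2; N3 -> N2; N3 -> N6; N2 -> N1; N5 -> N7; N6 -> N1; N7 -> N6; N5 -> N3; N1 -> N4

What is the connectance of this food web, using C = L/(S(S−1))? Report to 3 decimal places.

The web has S = 7 species and L = 9 feeding links.
C = L / (S(S−1)) = 9 / 42 = 0.2143 ≈ 0.214.

C = 0.214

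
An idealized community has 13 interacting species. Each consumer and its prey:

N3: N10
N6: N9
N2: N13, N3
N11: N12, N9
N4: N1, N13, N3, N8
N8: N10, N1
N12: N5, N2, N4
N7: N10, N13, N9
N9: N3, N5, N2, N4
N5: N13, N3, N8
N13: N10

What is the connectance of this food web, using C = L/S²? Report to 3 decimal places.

The web has S = 13 species and L = 26 feeding links.
C = L / S² = 26 / 169 = 0.1538 ≈ 0.154.

C = 0.154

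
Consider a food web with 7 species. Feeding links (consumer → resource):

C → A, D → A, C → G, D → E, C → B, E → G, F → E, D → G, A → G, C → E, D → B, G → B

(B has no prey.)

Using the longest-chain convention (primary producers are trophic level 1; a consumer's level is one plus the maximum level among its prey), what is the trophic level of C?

Trophic level 4

B is a producer → level 1.
G eats B → level 2.
A eats G → level 3.
C eats A (level 3); other prey at levels: B 1, G 2, E 3 → level 4.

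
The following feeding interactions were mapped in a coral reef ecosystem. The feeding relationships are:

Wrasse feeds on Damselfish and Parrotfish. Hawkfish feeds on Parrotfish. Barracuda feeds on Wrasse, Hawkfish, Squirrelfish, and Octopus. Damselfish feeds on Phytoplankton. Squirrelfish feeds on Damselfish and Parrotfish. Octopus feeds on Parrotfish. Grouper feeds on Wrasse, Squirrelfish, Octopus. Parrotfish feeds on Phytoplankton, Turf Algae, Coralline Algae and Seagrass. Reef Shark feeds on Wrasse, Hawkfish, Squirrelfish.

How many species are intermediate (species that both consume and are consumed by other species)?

6

Intermediate species (has both prey and predators): Parrotfish, Damselfish, Wrasse, Octopus, Hawkfish, Squirrelfish.
Count: 6.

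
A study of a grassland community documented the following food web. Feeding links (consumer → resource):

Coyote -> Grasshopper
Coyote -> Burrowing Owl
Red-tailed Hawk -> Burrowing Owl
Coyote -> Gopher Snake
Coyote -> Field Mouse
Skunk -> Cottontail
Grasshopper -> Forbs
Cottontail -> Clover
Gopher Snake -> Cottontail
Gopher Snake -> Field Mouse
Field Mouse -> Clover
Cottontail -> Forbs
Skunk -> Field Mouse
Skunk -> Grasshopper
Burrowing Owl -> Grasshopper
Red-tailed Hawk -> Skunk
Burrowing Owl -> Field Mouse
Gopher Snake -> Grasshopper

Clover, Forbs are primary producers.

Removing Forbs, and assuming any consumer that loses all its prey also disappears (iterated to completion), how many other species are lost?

1

Remove Forbs.
Round 1: Grasshopper (all prey gone) → extinct.
No further losses. Total secondary extinctions: 1.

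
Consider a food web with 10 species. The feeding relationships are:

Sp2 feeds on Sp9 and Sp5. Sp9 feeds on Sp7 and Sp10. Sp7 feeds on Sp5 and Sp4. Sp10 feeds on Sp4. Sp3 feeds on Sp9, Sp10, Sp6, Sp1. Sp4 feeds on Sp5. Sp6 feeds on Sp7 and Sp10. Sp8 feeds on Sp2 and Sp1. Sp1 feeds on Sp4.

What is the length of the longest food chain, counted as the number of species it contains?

6 species

One longest chain: Sp5 → Sp4 → Sp10 → Sp9 → Sp2 → Sp8.
It has 6 species and 5 links.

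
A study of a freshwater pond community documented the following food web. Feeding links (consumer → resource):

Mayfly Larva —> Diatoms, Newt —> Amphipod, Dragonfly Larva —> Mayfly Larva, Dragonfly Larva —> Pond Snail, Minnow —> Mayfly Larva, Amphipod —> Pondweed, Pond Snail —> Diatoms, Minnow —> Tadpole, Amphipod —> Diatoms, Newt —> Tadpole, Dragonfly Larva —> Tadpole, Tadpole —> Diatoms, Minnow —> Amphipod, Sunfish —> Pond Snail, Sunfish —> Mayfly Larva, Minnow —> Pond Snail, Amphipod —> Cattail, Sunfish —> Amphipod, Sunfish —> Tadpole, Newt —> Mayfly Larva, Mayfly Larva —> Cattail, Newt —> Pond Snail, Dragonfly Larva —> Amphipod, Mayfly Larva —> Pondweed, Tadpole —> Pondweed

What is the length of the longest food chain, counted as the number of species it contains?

3 species

One longest chain: Cattail → Mayfly Larva → Sunfish.
It has 3 species and 2 links.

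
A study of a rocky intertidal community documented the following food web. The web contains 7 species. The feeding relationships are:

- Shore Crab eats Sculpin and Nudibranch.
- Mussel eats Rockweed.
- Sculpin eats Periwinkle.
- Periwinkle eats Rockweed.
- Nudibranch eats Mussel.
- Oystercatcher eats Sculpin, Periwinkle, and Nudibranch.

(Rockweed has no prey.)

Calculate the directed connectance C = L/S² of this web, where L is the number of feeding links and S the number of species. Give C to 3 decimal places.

C = 0.184

The web has S = 7 species and L = 9 feeding links.
C = L / S² = 9 / 49 = 0.1837 ≈ 0.184.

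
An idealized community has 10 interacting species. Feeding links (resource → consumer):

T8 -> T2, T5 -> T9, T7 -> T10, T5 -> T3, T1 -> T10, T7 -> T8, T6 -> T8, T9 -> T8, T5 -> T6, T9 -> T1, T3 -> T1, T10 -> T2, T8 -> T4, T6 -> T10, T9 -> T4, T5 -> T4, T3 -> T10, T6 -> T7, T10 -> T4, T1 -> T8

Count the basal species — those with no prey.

Basal species (no prey listed): T5.
Count: 1.

1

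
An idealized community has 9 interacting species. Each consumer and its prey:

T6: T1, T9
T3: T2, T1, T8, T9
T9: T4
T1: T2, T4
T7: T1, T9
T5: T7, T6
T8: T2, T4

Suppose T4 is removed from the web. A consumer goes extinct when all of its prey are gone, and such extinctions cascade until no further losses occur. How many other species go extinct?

Remove T4.
Round 1: T9 (all prey gone) → extinct.
No further losses. Total secondary extinctions: 1.

1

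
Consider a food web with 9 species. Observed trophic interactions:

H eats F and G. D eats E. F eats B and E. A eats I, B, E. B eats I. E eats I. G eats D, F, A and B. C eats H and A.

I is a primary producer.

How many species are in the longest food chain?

One longest chain: I → E → D → G → H → C.
It has 6 species and 5 links.

6 species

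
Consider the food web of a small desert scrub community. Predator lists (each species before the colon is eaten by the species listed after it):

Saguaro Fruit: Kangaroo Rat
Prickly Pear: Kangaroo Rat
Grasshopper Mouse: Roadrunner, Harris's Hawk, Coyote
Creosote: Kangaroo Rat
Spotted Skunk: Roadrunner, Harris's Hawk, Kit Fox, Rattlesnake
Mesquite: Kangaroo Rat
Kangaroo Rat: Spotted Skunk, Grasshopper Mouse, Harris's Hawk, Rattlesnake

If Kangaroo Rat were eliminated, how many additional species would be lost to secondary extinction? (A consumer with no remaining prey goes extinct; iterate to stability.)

7

Remove Kangaroo Rat.
Round 1: Spotted Skunk (all prey gone), Grasshopper Mouse (all prey gone) → extinct.
Round 2: Roadrunner (all prey gone), Harris's Hawk (all prey gone), Kit Fox (all prey gone), Coyote (all prey gone), Rattlesnake (all prey gone) → extinct.
No further losses. Total secondary extinctions: 7.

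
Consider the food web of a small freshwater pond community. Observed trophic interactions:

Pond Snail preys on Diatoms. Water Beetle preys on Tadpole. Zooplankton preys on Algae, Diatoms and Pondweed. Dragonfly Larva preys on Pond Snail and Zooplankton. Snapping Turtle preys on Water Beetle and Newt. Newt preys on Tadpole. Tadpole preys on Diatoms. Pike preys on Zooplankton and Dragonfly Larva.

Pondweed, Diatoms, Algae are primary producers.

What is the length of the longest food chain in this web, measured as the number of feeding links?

One longest chain: Pondweed → Zooplankton → Dragonfly Larva → Pike.
It has 4 species and 3 links.

3 links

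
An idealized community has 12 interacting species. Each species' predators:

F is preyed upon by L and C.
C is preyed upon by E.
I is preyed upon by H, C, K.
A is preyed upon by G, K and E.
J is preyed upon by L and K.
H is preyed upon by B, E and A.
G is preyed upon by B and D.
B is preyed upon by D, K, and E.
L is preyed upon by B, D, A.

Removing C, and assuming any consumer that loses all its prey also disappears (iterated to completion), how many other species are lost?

0

Remove C.
Every predator of it retains at least one other prey: E still has H, A, B.
No consumer loses all prey, so no secondary extinctions occur.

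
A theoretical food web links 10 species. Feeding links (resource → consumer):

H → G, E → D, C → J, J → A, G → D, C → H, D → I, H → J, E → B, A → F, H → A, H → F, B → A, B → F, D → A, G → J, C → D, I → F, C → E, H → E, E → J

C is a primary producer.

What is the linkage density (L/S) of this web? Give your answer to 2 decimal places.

There are L = 21 links among S = 10 species.
L/S = 21/10 = 2.1000 ≈ 2.10.

L/S = 2.10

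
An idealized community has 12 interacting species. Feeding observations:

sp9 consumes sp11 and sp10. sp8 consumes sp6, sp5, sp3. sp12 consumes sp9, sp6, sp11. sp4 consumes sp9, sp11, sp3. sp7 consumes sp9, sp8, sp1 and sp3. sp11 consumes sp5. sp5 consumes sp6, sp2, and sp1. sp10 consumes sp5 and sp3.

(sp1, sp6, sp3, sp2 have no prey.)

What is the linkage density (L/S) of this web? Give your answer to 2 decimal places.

There are L = 21 links among S = 12 species.
L/S = 21/12 = 1.7500 ≈ 1.75.

L/S = 1.75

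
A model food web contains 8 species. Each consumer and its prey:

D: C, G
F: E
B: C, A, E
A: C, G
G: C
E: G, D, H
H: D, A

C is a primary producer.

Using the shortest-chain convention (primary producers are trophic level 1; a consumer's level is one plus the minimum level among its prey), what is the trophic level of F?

C is a producer → level 1.
G eats C → level 2.
E eats G → level 3.
F eats E → level 4.
No prey of F is below level 3, so 4 is the minimum.

Trophic level 4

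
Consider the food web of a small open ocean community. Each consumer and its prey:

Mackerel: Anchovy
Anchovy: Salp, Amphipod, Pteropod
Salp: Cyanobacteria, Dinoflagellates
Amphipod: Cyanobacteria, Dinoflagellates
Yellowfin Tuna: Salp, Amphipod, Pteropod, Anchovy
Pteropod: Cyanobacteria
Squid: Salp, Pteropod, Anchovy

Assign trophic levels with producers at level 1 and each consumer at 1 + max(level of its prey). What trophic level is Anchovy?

Cyanobacteria is a producer → level 1.
Salp eats Cyanobacteria (level 1); other prey at levels: Dinoflagellates 1 → level 2.
Anchovy eats Salp (level 2); other prey at levels: Amphipod 2, Pteropod 2 → level 3.

Trophic level 3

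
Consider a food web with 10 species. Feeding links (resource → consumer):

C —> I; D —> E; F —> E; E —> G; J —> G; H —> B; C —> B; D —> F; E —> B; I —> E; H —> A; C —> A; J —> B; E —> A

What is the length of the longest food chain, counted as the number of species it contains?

One longest chain: D → F → E → G.
It has 4 species and 3 links.

4 species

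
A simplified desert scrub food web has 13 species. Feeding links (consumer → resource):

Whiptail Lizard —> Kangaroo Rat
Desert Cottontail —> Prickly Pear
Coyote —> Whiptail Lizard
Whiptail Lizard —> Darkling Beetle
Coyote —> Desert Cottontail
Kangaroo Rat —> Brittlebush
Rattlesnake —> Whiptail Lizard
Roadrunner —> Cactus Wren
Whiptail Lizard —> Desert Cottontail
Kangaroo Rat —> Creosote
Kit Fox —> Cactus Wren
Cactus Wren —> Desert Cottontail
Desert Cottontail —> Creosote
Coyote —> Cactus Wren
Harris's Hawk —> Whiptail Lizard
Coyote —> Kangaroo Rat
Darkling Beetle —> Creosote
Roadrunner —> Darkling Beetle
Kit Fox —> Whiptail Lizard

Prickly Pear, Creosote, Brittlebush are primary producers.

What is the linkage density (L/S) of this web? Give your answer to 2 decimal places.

L/S = 1.46

There are L = 19 links among S = 13 species.
L/S = 19/13 = 1.4615 ≈ 1.46.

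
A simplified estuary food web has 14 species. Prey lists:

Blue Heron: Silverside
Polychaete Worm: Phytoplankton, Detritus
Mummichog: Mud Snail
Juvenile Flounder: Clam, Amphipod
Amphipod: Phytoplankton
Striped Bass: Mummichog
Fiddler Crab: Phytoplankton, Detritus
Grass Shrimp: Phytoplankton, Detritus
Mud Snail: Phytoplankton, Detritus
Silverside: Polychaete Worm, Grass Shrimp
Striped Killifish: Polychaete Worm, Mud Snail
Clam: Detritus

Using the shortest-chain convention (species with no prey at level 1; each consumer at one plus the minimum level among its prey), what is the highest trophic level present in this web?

Basal resources (level 1): Phytoplankton, Detritus.
Following each consumer down to its lowest-level prey: Phytoplankton → Mud Snail → Mummichog → Striped Bass (levels 1 through 4).
All prey of Striped Bass (Mummichog 3) are at level 3 or above, so Striped Bass is at level 1 + 3 = 4.
Every consumer has at least one prey at level 3 or below, so none exceeds level 4.

4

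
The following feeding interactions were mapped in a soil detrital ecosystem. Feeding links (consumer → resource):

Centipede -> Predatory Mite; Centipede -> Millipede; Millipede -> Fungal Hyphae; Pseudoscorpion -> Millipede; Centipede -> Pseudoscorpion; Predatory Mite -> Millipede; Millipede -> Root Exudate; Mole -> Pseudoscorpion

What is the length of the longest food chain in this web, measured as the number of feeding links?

One longest chain: Fungal Hyphae → Millipede → Pseudoscorpion → Centipede.
It has 4 species and 3 links.

3 links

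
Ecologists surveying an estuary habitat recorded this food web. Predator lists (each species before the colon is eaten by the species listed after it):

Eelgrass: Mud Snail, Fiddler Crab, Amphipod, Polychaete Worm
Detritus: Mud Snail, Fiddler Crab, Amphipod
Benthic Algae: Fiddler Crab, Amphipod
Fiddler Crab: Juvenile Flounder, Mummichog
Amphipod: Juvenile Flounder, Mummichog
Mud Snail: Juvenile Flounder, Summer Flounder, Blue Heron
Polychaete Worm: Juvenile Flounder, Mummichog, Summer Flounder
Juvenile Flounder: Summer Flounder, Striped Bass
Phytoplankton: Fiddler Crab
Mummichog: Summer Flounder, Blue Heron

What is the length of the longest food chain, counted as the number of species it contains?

One longest chain: Detritus → Mud Snail → Juvenile Flounder → Summer Flounder.
It has 4 species and 3 links.

4 species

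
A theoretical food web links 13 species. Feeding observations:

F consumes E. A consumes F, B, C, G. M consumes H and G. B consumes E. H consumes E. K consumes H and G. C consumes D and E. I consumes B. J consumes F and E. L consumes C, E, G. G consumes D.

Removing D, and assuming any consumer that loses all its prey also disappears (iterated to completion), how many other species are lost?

Remove D.
Round 1: G (all prey gone) → extinct.
No further losses. Total secondary extinctions: 1.

1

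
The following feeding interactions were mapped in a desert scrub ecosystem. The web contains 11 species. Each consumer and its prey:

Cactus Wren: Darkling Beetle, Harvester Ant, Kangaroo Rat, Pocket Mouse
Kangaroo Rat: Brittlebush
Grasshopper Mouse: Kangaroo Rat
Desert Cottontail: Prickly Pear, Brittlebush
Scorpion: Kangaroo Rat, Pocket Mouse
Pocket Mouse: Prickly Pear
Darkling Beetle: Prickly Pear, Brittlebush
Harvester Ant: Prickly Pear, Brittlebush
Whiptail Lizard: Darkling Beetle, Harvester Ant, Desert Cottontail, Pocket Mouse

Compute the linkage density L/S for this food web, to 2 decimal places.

L/S = 1.73

There are L = 19 links among S = 11 species.
L/S = 19/11 = 1.7273 ≈ 1.73.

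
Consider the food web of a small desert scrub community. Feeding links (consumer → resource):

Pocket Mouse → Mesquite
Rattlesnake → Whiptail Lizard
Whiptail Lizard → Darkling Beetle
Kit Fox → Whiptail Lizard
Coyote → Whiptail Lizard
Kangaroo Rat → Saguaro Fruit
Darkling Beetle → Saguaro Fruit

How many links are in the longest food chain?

3 links

One longest chain: Saguaro Fruit → Darkling Beetle → Whiptail Lizard → Coyote.
It has 4 species and 3 links.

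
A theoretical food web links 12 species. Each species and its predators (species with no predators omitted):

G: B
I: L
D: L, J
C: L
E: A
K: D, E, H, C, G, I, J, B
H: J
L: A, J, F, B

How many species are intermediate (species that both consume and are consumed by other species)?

7

Intermediate species (has both prey and predators): D, E, H, C, G, I, L.
Count: 7.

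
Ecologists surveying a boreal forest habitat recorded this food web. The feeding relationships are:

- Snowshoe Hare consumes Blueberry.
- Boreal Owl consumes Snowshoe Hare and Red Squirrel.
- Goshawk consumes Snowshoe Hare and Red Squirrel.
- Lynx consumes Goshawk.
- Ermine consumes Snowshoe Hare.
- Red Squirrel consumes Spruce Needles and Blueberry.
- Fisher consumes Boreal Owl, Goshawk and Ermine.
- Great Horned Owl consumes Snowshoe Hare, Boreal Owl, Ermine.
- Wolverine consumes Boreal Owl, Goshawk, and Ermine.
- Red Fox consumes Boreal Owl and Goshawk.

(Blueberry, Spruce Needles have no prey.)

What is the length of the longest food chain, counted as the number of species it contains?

One longest chain: Blueberry → Red Squirrel → Boreal Owl → Red Fox.
It has 4 species and 3 links.

4 species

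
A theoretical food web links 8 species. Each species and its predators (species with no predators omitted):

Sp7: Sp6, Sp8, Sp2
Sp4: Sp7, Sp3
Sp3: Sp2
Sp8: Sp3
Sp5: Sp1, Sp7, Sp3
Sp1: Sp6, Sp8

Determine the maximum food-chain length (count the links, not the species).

4 links

One longest chain: Sp5 → Sp1 → Sp8 → Sp3 → Sp2.
It has 5 species and 4 links.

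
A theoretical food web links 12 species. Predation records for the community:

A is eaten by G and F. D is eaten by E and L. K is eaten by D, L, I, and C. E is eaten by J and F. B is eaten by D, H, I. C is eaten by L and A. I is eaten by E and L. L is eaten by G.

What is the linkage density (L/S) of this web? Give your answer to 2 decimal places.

There are L = 18 links among S = 12 species.
L/S = 18/12 = 1.5000 ≈ 1.50.

L/S = 1.50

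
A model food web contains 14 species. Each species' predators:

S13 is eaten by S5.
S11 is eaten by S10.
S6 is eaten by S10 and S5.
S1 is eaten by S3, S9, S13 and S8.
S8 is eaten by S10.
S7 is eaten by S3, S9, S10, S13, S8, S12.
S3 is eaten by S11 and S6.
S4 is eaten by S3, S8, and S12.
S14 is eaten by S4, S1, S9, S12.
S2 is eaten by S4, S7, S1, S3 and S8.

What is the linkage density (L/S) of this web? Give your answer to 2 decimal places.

L/S = 2.07

There are L = 29 links among S = 14 species.
L/S = 29/14 = 2.0714 ≈ 2.07.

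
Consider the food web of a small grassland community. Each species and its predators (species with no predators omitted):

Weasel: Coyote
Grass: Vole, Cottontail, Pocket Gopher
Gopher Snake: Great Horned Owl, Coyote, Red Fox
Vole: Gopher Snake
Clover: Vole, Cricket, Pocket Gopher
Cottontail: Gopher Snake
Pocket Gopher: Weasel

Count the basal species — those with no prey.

2

Basal species (no prey listed): Grass, Clover.
Count: 2.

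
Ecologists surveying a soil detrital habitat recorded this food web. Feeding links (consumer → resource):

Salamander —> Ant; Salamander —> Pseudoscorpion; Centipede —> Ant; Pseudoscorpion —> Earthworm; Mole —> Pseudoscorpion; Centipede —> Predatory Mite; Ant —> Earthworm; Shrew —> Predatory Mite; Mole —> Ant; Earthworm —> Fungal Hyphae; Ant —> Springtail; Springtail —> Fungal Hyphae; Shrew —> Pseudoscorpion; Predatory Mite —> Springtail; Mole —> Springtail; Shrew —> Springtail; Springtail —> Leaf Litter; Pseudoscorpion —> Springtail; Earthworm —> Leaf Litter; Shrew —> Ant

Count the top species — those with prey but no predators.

Top species (has prey, but nothing eats it): Mole, Salamander, Centipede, Shrew.
Count: 4.

4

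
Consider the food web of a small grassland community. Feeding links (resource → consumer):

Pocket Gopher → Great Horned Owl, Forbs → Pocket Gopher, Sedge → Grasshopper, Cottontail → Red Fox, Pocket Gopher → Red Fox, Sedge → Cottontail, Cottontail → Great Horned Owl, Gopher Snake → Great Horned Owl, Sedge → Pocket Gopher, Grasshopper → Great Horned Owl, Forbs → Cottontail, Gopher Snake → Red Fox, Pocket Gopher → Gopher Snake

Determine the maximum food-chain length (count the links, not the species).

3 links

One longest chain: Forbs → Pocket Gopher → Gopher Snake → Great Horned Owl.
It has 4 species and 3 links.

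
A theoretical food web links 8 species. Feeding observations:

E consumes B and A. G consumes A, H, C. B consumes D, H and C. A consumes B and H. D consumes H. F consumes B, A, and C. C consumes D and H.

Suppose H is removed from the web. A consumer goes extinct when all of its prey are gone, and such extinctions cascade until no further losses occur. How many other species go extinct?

7

Remove H.
Round 1: D (all prey gone) → extinct.
Round 2: C (all prey gone) → extinct.
Round 3: B (all prey gone) → extinct.
Round 4: A (all prey gone) → extinct.
Round 5: G (all prey gone), F (all prey gone), E (all prey gone) → extinct.
No further losses. Total secondary extinctions: 7.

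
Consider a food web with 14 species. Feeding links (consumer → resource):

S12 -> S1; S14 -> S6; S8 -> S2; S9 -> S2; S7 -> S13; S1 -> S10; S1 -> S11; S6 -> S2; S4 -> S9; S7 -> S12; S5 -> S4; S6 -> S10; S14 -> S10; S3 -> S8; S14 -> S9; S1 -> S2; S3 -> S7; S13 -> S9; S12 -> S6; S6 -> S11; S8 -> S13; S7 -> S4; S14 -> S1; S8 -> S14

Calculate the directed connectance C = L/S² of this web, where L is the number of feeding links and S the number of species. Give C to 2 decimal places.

C = 0.12

The web has S = 14 species and L = 24 feeding links.
C = L / S² = 24 / 196 = 0.1224 ≈ 0.12.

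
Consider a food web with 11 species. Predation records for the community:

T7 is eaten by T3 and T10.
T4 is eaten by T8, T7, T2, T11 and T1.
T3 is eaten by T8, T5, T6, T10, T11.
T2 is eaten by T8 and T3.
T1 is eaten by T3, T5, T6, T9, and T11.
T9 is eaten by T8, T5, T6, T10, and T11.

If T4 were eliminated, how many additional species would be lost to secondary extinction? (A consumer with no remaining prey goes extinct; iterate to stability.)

10

Remove T4.
Round 1: T7 (all prey gone), T1 (all prey gone), T2 (all prey gone) → extinct.
Round 2: T3 (all prey gone), T9 (all prey gone) → extinct.
Round 3: T6 (all prey gone), T5 (all prey gone), T10 (all prey gone), T8 (all prey gone), T11 (all prey gone) → extinct.
No further losses. Total secondary extinctions: 10.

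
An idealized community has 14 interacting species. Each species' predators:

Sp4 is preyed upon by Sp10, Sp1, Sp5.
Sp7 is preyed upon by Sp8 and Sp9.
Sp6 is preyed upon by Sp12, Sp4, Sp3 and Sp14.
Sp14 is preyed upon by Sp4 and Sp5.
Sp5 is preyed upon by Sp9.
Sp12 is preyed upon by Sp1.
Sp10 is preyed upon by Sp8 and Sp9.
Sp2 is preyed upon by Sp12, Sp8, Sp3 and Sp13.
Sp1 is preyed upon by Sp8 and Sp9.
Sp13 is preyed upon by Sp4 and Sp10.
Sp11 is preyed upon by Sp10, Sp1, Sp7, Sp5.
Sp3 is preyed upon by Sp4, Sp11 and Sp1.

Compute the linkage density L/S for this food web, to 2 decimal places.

There are L = 30 links among S = 14 species.
L/S = 30/14 = 2.1429 ≈ 2.14.

L/S = 2.14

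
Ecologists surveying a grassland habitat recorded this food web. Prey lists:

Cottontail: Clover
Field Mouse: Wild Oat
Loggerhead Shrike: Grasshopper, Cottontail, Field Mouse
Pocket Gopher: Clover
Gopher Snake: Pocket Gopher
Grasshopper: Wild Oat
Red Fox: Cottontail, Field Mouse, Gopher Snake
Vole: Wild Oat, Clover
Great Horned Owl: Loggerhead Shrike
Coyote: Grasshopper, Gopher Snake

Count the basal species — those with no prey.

Basal species (no prey listed): Wild Oat, Clover.
Count: 2.

2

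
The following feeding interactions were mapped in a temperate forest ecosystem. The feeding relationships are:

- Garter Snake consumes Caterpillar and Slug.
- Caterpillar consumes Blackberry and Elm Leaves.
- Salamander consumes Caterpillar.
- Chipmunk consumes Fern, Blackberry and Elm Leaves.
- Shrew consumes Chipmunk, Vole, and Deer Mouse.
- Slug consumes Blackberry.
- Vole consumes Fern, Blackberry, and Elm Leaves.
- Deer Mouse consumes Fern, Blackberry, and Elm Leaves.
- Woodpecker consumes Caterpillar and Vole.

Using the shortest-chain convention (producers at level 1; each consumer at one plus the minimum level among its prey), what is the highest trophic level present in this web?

Producers (level 1): Blackberry, Fern, Elm Leaves.
Following each consumer down to its lowest-level prey: Blackberry → Caterpillar → Salamander (levels 1 through 3).
All prey of Salamander (Caterpillar 2) are at level 2 or above, so Salamander is at level 1 + 2 = 3.
Every consumer has at least one prey at level 2 or below, so none exceeds level 3.

3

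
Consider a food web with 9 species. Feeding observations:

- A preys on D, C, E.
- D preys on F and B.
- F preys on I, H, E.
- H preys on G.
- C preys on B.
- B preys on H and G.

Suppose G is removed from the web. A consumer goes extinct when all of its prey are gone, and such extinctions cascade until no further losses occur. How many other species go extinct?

Remove G.
Round 1: H (all prey gone) → extinct.
Round 2: B (all prey gone) → extinct.
Round 3: C (all prey gone) → extinct.
No further losses. Total secondary extinctions: 3.

3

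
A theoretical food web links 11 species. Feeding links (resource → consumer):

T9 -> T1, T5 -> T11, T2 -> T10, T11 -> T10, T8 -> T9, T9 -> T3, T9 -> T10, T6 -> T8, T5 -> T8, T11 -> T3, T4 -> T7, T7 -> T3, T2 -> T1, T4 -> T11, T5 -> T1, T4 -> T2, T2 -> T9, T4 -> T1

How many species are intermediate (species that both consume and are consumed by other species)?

Intermediate species (has both prey and predators): T11, T2, T8, T7, T9.
Count: 5.

5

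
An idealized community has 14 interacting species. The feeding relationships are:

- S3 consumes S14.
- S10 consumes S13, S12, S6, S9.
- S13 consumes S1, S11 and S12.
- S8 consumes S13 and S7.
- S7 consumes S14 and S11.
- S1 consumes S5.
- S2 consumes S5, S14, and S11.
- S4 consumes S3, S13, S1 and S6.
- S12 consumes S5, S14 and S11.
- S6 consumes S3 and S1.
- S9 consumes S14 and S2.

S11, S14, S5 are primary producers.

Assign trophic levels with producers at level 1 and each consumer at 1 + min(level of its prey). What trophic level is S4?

Trophic level 3

S11 is a producer → level 1.
S13 eats S11 → level 2.
S4 eats S13 → level 3.
No prey of S4 is below level 2, so 3 is the minimum.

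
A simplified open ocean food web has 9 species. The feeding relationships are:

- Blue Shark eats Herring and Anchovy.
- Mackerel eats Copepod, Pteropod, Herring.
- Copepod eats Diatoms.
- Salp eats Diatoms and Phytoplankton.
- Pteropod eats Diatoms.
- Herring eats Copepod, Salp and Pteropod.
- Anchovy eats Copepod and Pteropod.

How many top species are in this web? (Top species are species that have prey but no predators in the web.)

Top species (has prey, but nothing eats it): Mackerel, Blue Shark.
Count: 2.

2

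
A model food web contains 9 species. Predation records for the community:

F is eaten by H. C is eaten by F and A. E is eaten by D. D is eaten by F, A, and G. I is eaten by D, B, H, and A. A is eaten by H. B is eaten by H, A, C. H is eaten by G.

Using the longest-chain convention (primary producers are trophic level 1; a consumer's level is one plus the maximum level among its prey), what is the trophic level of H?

I is a producer → level 1.
B eats I → level 2.
C eats B → level 3.
F eats C (level 3); other prey at levels: D 2 → level 4.
H eats F (level 4); other prey at levels: I 1, B 2, A 4 → level 5.

Trophic level 5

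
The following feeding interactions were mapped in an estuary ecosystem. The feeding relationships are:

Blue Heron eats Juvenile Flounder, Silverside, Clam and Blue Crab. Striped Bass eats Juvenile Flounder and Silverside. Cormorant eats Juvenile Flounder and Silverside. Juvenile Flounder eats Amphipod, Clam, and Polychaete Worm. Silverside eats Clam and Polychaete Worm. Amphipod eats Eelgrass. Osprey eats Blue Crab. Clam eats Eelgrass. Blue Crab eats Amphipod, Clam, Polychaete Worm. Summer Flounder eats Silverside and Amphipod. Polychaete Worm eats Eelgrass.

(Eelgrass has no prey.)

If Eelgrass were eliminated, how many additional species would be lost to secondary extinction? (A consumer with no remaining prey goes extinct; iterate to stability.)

11

Remove Eelgrass.
Round 1: Clam (all prey gone), Amphipod (all prey gone), Polychaete Worm (all prey gone) → extinct.
Round 2: Silverside (all prey gone), Blue Crab (all prey gone), Juvenile Flounder (all prey gone) → extinct.
Round 3: Blue Heron (all prey gone), Cormorant (all prey gone), Osprey (all prey gone), Summer Flounder (all prey gone), Striped Bass (all prey gone) → extinct.
No further losses. Total secondary extinctions: 11.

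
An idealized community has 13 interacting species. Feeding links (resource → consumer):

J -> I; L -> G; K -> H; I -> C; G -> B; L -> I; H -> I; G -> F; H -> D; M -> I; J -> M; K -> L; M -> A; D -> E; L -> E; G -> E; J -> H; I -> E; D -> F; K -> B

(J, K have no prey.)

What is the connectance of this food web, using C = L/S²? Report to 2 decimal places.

C = 0.12

The web has S = 13 species and L = 20 feeding links.
C = L / S² = 20 / 169 = 0.1183 ≈ 0.12.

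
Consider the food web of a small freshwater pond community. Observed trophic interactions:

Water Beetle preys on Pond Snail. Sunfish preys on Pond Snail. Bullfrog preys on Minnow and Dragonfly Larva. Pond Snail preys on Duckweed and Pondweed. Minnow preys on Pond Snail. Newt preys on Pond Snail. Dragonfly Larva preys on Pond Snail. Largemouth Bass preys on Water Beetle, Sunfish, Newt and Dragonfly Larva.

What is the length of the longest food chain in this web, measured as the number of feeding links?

3 links

One longest chain: Duckweed → Pond Snail → Dragonfly Larva → Bullfrog.
It has 4 species and 3 links.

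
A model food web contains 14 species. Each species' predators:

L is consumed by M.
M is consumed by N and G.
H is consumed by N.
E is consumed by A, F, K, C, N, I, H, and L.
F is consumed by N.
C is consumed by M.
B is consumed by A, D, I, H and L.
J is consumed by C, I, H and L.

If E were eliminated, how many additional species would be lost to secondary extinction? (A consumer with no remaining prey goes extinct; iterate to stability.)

Remove E.
Round 1: K (all prey gone), F (all prey gone) → extinct.
No further losses. Total secondary extinctions: 2.

2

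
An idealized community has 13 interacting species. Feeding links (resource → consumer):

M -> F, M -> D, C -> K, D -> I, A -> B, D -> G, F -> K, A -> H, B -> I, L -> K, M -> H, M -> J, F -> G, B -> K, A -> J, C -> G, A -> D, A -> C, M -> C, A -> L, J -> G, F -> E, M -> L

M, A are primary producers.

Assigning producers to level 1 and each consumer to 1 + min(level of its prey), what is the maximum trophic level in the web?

Producers (level 1): M, A.
Following each consumer down to its lowest-level prey: A → B → I (levels 1 through 3).
All prey of I (B 2, D 2) are at level 2 or above, so I is at level 1 + 2 = 3.
Every consumer has at least one prey at level 2 or below, so none exceeds level 3.

3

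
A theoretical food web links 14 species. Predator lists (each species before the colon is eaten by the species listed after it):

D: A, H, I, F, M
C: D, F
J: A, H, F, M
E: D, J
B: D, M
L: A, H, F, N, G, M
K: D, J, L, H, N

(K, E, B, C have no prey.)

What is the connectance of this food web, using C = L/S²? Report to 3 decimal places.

The web has S = 14 species and L = 26 feeding links.
C = L / S² = 26 / 196 = 0.1327 ≈ 0.133.

C = 0.133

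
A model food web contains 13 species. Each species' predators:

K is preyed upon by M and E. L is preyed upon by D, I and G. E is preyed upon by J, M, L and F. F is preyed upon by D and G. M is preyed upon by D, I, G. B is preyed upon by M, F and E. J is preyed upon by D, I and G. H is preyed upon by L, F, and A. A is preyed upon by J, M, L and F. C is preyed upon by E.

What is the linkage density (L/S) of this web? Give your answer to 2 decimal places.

L/S = 2.15

There are L = 28 links among S = 13 species.
L/S = 28/13 = 2.1538 ≈ 2.15.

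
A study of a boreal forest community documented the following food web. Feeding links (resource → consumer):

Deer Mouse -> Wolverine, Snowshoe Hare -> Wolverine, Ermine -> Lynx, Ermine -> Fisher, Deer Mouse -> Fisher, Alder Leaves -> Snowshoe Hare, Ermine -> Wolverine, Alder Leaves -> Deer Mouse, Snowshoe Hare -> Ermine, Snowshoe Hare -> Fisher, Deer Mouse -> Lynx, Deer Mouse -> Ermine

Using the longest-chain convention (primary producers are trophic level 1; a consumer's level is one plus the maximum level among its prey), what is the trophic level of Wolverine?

Trophic level 4

Alder Leaves is a producer → level 1.
Snowshoe Hare eats Alder Leaves → level 2.
Ermine eats Snowshoe Hare (level 2); other prey at levels: Deer Mouse 2 → level 3.
Wolverine eats Ermine (level 3); other prey at levels: Snowshoe Hare 2, Deer Mouse 2 → level 4.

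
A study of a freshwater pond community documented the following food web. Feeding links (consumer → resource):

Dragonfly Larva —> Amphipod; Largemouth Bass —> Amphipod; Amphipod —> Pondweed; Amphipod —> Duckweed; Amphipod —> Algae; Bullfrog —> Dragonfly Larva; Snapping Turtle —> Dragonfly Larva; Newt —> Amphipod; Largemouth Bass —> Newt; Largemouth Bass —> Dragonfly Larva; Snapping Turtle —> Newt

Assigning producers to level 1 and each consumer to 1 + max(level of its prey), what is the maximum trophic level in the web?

Producers (level 1): Algae, Pondweed, Duckweed.
Algae → Amphipod → Dragonfly Larva → Bullfrog gives Bullfrog level 4.
No species has a prey at level 4, so no species reaches level 5.

4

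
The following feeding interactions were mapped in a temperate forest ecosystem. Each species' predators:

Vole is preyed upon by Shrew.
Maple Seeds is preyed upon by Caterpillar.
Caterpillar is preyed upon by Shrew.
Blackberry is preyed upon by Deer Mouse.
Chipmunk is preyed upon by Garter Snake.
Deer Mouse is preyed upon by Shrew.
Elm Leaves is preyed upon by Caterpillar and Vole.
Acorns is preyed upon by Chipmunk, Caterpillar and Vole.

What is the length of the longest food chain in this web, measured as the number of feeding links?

2 links

One longest chain: Acorns → Chipmunk → Garter Snake.
It has 3 species and 2 links.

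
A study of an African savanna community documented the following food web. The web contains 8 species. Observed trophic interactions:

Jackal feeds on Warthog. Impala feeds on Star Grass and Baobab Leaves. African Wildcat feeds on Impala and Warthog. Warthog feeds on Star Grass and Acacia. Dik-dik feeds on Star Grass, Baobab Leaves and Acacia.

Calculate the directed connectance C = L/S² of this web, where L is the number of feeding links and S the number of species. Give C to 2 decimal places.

The web has S = 8 species and L = 10 feeding links.
C = L / S² = 10 / 64 = 0.1562 ≈ 0.16.

C = 0.16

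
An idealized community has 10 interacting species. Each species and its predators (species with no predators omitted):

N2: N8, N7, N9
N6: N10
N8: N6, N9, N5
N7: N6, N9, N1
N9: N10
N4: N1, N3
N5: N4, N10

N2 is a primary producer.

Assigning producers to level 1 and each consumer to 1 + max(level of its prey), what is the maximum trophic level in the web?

5

Producers (level 1): N2.
N2 → N8 → N5 → N4 → N3 gives N3 level 5.
No species has a prey at level 5, so no species reaches level 6.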